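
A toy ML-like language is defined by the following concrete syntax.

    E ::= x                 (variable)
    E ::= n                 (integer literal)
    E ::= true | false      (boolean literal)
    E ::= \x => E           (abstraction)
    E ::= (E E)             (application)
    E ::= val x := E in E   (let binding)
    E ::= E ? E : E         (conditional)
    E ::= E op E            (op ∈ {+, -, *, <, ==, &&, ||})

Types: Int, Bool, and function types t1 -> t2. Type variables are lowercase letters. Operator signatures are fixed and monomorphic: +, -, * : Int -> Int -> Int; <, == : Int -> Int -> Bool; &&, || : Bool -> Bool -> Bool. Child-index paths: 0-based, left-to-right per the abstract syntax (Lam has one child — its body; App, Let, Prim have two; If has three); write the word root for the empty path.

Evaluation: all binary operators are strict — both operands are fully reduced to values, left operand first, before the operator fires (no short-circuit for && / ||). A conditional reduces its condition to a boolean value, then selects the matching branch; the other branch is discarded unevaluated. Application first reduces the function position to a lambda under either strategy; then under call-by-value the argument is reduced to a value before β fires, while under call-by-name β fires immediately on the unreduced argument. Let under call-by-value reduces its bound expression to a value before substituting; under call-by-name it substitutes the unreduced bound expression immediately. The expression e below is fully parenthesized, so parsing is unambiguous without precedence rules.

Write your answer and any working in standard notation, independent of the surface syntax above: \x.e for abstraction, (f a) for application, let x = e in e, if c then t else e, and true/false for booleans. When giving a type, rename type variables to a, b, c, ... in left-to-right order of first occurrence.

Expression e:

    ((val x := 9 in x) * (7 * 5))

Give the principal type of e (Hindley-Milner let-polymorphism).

Answer: Int

Trace:
let x : Int
x : Int
  unify Int ~ Int
  unify Int ~ Int
  unify Int ~ Int
  unify Int ~ Int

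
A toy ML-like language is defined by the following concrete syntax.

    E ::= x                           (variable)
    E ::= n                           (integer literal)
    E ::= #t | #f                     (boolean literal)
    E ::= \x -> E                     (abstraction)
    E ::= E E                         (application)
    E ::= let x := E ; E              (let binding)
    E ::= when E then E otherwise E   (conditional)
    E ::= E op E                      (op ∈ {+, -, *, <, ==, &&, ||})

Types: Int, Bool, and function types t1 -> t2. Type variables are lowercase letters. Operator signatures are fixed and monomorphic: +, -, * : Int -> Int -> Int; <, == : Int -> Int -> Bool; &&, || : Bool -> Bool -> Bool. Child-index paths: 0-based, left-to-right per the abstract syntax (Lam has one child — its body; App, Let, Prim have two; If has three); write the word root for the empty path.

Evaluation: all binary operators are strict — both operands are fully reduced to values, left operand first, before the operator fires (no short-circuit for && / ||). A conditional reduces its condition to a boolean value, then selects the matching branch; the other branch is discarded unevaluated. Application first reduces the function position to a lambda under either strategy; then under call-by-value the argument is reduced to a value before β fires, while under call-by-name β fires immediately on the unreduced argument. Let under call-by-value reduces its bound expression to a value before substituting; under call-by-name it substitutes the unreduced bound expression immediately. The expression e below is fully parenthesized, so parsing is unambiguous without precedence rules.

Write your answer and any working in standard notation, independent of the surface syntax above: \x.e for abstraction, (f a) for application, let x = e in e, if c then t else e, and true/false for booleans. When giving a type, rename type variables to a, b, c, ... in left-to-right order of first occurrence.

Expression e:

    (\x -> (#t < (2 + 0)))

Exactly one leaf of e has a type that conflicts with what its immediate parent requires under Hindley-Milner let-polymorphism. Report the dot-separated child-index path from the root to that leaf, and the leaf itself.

Derivation:
  unify Bool ~ Int
  FAIL: mismatch Bool ~ Int

Answer: 0.0 : true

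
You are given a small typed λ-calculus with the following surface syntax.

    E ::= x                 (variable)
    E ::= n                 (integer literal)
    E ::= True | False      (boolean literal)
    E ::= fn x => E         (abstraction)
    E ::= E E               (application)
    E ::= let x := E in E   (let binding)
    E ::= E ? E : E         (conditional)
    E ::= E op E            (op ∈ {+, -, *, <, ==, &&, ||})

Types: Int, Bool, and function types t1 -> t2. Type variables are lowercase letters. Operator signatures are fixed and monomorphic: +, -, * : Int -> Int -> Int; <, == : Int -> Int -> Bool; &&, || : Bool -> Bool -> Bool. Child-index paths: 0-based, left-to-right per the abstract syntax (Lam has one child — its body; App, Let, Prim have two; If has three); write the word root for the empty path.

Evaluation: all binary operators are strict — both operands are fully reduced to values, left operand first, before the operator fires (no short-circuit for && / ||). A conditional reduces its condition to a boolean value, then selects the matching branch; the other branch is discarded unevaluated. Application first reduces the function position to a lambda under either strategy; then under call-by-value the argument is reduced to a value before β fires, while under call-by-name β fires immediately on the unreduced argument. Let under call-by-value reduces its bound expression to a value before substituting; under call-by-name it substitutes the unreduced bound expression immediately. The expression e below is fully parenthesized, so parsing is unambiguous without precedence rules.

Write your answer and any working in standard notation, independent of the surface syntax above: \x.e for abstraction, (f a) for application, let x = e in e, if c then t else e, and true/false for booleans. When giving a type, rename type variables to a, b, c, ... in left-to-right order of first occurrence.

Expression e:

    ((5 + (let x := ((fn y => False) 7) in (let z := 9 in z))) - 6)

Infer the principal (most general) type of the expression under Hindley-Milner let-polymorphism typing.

Answer: Int

Trace:
  unify Int ~ Int
\y._ : a -> Bool
  unify a -> Bool ~ Int -> b
  unify a ~ Int
  unify Bool ~ b
_ _ : Bool
let x : Bool
let z : Int
z : Int
  unify Int ~ Int
  unify Int ~ Int
  unify Int ~ Int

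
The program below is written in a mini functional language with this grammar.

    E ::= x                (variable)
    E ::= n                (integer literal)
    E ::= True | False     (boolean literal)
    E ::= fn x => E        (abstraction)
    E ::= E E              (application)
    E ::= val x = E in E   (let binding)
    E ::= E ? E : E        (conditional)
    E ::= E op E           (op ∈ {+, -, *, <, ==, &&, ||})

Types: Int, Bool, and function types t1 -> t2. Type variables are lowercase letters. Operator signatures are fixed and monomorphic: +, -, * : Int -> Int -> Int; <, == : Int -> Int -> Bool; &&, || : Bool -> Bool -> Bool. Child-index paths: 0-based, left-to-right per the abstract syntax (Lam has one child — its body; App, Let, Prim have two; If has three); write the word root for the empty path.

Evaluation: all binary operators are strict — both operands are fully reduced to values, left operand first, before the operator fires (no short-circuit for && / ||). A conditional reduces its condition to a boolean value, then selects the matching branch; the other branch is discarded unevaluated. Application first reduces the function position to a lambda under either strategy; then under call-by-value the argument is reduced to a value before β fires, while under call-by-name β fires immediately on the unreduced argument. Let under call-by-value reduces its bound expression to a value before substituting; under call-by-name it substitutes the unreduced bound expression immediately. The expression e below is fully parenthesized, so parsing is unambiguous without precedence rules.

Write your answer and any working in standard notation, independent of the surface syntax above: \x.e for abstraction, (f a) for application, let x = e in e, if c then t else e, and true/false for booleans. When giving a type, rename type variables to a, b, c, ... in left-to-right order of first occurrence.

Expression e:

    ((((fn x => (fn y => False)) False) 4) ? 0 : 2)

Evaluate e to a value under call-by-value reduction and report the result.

Trace:
step 0: (if (((\x.(\y.false)) false) 4) then 0 else 2)
step 1: [beta@0.0] (if ((\y.false) 4) then 0 else 2)
step 2: [beta@0] (if false then 0 else 2)
step 3: [if@root] 2

Answer: 2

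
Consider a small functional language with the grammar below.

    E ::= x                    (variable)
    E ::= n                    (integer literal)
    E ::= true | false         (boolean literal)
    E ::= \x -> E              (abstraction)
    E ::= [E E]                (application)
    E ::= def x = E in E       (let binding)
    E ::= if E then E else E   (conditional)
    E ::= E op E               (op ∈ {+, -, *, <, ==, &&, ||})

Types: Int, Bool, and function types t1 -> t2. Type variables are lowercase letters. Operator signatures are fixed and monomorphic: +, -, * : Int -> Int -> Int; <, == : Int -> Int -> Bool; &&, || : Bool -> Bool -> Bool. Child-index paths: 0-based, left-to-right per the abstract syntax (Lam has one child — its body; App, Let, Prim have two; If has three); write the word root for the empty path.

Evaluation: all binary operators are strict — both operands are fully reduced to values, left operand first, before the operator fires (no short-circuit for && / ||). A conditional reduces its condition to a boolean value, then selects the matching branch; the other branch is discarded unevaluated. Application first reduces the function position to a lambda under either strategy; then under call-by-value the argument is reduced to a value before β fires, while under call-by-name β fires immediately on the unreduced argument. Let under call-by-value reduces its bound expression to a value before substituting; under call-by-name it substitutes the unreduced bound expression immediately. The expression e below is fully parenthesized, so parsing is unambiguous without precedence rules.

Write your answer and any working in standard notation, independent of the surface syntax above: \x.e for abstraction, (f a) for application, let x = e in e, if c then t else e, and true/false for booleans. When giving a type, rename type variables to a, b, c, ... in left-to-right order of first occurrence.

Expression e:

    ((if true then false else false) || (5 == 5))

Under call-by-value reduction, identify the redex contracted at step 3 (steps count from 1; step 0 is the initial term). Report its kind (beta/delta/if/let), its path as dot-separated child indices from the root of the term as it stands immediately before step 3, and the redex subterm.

Answer: delta at root : (false || true)

Working:
step 0: ((if true then false else false) || (5 == 5))
step 1: [if@0] (false || (5 == 5))
step 2: [delta@1] (false || true)
step 3: [delta@root] true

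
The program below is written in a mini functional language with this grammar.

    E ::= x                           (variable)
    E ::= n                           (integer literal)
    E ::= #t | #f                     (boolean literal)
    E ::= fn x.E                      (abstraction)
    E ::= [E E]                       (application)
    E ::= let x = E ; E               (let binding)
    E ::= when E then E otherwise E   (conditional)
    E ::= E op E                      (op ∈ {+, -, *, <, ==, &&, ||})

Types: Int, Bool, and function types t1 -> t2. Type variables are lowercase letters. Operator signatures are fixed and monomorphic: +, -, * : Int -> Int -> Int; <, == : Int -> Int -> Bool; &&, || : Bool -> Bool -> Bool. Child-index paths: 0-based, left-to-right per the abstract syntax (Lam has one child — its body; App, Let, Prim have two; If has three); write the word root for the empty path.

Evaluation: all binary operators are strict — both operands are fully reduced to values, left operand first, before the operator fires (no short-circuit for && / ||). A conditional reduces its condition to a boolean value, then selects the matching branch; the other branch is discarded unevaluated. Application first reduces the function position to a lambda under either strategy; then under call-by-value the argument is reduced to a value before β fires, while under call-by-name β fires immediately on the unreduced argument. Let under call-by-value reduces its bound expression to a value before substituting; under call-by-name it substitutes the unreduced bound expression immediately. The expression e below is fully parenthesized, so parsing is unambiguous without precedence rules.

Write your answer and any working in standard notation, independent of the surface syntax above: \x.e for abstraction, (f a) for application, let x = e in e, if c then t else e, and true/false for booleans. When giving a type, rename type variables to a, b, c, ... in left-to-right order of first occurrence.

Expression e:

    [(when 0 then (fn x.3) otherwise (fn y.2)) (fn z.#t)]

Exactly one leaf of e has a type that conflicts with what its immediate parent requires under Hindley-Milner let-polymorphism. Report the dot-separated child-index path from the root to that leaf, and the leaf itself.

Trace:
  unify Int ~ Bool
  FAIL: mismatch Int ~ Bool

Answer: 0.0 : 0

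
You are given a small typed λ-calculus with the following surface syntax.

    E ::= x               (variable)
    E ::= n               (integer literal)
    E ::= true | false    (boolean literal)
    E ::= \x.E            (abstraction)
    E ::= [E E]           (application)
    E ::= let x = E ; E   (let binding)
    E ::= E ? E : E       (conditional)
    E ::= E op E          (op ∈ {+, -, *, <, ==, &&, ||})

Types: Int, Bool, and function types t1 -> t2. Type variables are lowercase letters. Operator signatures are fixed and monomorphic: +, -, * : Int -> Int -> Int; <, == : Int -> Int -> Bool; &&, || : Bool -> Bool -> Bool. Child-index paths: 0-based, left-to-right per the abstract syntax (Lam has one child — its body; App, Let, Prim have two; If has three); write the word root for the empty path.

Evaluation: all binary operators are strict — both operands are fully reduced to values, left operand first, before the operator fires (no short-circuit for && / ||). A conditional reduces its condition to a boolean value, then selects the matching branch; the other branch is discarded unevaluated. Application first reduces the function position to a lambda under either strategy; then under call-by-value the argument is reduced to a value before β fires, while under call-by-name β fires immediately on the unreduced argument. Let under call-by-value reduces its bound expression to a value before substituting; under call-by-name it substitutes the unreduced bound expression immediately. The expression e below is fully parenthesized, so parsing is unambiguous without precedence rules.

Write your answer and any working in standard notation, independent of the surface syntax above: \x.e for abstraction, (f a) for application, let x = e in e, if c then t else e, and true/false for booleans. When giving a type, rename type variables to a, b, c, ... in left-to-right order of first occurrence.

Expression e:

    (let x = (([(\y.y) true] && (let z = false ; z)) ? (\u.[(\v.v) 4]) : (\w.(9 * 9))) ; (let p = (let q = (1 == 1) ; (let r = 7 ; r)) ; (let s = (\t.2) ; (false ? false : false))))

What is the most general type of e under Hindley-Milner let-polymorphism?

Answer: Bool

Working:
y : a
\y._ : a -> a
  unify a -> a ~ Bool -> b
  unify a ~ Bool
  unify Bool ~ b
_ _ : Bool
  unify Bool ~ Bool
let z : Bool
z : Bool
  unify Bool ~ Bool
  unify Bool ~ Bool
v : d
\v._ : d -> d
  unify d -> d ~ Int -> e
  unify d ~ Int
  unify Int ~ e
_ _ : Int
\u._ : c -> Int
  unify Int ~ Int
  unify Int ~ Int
\w._ : f -> Int
  unify c -> Int ~ f -> Int
  unify c ~ f
  unify Int ~ Int
let x : forall. f -> Int
  unify Int ~ Int
  unify Int ~ Int
let q : Bool
let r : Int
r : Int
let p : Int
\t._ : g -> Int
let s : forall. g -> Int
  unify Bool ~ Bool
  unify Bool ~ Bool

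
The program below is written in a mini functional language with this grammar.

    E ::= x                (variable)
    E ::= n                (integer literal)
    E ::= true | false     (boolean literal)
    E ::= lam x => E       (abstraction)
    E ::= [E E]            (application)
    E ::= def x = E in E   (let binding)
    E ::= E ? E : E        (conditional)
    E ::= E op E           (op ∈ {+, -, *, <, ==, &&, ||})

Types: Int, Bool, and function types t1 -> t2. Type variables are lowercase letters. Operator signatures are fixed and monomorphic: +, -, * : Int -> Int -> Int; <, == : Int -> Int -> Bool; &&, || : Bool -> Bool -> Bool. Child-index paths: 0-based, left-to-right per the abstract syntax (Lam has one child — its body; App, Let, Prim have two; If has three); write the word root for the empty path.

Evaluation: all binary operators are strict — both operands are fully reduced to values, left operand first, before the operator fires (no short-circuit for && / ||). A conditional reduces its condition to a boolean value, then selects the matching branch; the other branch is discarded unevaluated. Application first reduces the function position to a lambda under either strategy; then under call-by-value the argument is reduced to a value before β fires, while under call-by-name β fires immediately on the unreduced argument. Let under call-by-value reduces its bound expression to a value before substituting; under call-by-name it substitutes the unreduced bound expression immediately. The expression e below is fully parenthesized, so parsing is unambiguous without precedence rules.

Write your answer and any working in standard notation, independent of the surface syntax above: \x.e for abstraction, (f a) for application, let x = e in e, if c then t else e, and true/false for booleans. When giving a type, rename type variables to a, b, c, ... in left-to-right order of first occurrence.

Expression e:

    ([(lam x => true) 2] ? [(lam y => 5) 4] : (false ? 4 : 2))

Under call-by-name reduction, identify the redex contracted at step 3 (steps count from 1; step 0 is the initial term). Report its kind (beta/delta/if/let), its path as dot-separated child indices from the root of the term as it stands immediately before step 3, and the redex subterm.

Answer: beta at root : ((\y.5) 4)

Derivation:
step 0: (if ((\x.true) 2) then ((\y.5) 4) else (if false then 4 else 2))
step 1: [beta@0] (if true then ((\y.5) 4) else (if false then 4 else 2))
step 2: [if@root] ((\y.5) 4)
step 3: [beta@root] 5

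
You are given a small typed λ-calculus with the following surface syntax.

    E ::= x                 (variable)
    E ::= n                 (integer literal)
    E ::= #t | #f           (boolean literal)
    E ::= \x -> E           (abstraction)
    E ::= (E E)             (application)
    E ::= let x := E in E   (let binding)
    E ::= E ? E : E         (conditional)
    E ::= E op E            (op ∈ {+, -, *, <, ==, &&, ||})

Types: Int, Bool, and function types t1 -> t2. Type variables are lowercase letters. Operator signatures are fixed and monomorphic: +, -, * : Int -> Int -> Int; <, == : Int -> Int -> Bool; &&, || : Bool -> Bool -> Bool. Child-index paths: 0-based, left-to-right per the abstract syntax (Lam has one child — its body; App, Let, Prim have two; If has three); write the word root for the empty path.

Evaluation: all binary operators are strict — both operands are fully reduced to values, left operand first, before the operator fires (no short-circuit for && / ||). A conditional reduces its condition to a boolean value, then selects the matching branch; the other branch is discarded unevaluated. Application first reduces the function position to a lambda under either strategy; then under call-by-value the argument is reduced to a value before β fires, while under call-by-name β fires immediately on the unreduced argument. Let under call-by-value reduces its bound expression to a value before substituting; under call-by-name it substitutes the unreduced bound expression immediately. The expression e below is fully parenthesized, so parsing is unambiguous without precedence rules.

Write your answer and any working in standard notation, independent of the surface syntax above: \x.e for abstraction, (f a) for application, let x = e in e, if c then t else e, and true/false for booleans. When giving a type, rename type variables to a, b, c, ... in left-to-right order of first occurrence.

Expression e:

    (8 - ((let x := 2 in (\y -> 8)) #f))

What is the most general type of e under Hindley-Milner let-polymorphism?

Derivation:
  unify Int ~ Int
let x : Int
\y._ : a -> Int
  unify a -> Int ~ Bool -> b
  unify a ~ Bool
  unify Int ~ b
_ _ : Int
  unify Int ~ Int

Answer: Int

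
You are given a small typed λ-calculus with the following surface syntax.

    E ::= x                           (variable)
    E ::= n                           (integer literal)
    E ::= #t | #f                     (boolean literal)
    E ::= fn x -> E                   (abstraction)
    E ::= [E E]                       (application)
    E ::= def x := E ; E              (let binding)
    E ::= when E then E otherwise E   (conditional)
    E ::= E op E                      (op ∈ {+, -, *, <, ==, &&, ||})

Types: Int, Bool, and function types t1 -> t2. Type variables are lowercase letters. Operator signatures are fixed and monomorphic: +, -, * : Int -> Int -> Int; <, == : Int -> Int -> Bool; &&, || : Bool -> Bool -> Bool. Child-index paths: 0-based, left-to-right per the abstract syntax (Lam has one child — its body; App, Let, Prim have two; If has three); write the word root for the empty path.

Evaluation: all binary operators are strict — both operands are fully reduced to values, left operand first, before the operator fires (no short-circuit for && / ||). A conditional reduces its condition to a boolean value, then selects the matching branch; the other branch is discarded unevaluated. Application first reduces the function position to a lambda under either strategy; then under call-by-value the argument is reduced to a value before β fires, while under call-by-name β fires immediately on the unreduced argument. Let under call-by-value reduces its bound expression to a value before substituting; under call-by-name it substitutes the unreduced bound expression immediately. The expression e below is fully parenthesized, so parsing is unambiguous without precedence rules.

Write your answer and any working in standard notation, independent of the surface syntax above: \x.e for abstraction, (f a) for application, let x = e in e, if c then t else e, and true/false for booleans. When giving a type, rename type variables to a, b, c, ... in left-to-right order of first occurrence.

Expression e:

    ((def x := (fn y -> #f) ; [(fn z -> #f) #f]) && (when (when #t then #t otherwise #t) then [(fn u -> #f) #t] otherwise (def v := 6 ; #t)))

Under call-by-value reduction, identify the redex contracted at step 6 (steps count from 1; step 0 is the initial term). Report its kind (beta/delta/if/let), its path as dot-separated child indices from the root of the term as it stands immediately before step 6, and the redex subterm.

Answer: delta at root : (false && false)

Trace:
step 0: ((let x = (\y.false) in ((\z.false) false)) && (if (if true then true else true) then ((\u.false) true) else (let v = 6 in true)))
step 1: [let@0] (((\z.false) false) && (if (if true then true else true) then ((\u.false) true) else (let v = 6 in true)))
step 2: [beta@0] (false && (if (if true then true else true) then ((\u.false) true) else (let v = 6 in true)))
step 3: [if@1.0] (false && (if true then ((\u.false) true) else (let v = 6 in true)))
step 4: [if@1] (false && ((\u.false) true))
step 5: [beta@1] (false && false)
step 6: [delta@root] false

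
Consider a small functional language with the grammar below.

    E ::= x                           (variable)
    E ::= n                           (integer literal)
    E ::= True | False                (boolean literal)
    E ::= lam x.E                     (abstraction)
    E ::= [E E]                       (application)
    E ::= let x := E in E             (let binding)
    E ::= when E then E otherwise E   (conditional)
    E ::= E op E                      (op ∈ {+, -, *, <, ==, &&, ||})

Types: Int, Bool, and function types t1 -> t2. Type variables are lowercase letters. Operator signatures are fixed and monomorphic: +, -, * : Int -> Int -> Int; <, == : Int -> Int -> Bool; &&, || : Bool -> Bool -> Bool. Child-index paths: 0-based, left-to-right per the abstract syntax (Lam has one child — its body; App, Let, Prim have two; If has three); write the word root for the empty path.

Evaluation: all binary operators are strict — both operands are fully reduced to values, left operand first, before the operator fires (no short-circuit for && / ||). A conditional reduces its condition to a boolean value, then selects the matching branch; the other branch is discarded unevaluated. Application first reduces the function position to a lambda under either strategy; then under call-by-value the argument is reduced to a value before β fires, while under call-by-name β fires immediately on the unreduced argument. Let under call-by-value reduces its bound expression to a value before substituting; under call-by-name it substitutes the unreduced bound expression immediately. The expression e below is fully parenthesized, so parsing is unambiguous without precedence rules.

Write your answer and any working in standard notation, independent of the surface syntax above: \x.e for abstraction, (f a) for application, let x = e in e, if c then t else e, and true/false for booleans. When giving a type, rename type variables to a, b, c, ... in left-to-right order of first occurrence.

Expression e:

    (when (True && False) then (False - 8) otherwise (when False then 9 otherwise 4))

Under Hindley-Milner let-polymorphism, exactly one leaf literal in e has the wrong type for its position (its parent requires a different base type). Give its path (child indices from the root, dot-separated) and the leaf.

Answer: 1.0 : false

Trace:
  unify Bool ~ Bool
  unify Bool ~ Bool
  unify Bool ~ Bool
  unify Bool ~ Int
  FAIL: mismatch Bool ~ Int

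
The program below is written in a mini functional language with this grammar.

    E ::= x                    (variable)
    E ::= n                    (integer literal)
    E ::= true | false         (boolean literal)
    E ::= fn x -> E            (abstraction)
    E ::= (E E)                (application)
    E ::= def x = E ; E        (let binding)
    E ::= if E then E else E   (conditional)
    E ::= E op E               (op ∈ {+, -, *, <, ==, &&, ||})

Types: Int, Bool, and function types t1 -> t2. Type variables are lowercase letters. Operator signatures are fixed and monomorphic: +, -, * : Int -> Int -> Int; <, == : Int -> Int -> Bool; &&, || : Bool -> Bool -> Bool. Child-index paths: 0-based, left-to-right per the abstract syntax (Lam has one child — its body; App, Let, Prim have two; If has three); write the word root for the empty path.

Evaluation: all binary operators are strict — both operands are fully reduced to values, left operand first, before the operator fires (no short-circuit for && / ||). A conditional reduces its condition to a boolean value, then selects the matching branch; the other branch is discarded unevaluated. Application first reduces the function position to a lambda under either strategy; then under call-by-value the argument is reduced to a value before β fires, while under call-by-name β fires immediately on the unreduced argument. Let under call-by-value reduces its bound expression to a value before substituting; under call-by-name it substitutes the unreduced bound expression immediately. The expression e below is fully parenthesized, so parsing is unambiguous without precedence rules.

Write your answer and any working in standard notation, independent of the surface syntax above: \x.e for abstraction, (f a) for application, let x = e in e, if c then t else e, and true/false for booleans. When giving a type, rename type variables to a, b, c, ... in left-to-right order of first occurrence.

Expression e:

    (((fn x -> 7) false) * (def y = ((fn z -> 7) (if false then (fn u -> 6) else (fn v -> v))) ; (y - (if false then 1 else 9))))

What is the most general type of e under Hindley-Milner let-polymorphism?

Answer: Int

Working:
\x._ : a -> Int
  unify a -> Int ~ Bool -> b
  unify a ~ Bool
  unify Int ~ b
_ _ : Int
  unify Int ~ Int
\z._ : c -> Int
  unify Bool ~ Bool
\u._ : d -> Int
v : e
\v._ : e -> e
  unify d -> Int ~ e -> e
  unify d ~ e
  unify Int ~ e
  unify c -> Int ~ (Int -> Int) -> f
  unify c ~ Int -> Int
  unify Int ~ f
_ _ : Int
let y : Int
y : Int
  unify Int ~ Int
  unify Bool ~ Bool
  unify Int ~ Int
  unify Int ~ Int
  unify Int ~ Int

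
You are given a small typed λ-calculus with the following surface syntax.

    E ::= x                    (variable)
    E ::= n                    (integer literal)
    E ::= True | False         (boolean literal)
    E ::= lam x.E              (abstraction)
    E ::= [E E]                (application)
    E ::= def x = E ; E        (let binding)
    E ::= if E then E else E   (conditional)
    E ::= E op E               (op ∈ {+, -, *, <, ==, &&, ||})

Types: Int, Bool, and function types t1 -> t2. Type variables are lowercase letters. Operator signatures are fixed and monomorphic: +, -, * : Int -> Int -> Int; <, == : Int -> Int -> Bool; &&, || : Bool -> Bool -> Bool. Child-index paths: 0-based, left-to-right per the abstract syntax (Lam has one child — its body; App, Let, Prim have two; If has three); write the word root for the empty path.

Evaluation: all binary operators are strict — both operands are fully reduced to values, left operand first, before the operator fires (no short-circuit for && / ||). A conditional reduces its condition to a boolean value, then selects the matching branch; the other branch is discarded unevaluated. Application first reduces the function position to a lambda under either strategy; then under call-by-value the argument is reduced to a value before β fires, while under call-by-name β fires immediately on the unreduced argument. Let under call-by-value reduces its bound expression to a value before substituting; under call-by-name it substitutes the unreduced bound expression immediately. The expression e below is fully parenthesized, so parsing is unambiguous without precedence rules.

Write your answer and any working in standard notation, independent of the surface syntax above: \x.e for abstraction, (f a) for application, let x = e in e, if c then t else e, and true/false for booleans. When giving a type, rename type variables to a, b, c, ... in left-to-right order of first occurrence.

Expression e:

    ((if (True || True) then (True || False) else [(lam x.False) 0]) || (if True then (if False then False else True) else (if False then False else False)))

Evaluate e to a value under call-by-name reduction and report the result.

Answer: true

Derivation:
step 0: ((if (true || true) then (true || false) else ((\x.false) 0)) || (if true then (if false then false else true) else (if false then false else false)))
step 1: [delta@0.0] ((if true then (true || false) else ((\x.false) 0)) || (if true then (if false then false else true) else (if false then false else false)))
step 2: [if@0] ((true || false) || (if true then (if false then false else true) else (if false then false else false)))
step 3: [delta@0] (true || (if true then (if false then false else true) else (if false then false else false)))
step 4: [if@1] (true || (if false then false else true))
step 5: [if@1] (true || true)
step 6: [delta@root] true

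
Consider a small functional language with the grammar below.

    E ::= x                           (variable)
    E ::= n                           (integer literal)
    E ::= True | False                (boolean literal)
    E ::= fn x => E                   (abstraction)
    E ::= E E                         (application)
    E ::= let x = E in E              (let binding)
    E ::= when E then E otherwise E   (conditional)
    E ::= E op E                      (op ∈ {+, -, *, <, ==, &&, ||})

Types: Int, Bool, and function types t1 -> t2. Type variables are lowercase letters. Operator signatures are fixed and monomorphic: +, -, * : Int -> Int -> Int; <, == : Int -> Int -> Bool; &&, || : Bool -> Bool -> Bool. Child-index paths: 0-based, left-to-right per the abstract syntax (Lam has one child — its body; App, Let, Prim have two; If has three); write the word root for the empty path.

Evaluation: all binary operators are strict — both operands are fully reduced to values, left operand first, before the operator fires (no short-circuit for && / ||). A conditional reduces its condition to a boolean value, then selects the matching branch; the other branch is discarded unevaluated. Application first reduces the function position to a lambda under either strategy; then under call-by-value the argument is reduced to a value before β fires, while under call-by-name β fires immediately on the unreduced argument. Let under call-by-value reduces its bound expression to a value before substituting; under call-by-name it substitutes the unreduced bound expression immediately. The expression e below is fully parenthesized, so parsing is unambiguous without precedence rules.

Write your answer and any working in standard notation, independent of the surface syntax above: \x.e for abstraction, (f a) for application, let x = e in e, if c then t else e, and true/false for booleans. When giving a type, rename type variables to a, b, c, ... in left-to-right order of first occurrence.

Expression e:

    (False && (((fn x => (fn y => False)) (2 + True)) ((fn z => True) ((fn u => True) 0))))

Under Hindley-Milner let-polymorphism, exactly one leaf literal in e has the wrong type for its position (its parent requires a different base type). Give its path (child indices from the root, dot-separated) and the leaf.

Derivation:
  unify Bool ~ Bool
\y._ : b -> Bool
\x._ : a -> b -> Bool
  unify Int ~ Int
  unify Bool ~ Int
  FAIL: mismatch Bool ~ Int

Answer: 1.0.1.1 : true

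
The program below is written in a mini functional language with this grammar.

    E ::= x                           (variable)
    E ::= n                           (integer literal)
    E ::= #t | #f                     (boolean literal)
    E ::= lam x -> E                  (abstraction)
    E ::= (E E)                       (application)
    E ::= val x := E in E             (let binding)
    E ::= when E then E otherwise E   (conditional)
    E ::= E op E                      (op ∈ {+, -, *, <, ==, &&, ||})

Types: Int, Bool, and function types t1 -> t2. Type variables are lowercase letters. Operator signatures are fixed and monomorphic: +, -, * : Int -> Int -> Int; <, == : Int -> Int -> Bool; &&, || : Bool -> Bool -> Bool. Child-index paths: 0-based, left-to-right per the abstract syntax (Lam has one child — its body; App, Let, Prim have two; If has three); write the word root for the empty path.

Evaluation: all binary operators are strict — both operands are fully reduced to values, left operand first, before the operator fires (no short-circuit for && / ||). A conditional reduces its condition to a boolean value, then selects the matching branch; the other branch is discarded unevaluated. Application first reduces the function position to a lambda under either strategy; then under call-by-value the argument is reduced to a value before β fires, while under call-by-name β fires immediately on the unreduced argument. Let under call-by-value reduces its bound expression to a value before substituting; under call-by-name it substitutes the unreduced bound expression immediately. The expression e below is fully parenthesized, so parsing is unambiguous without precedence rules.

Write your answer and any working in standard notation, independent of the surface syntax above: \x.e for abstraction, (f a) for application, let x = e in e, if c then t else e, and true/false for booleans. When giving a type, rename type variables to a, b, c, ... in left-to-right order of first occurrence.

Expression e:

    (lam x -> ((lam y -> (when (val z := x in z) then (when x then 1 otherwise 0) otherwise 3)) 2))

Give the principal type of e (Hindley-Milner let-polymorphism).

Answer: Bool -> Int

Working:
x : a
let z : a
z : a
  unify a ~ Bool
x : Bool
  unify Bool ~ Bool
  unify Int ~ Int
  unify Int ~ Int
\y._ : b -> Int
  unify b -> Int ~ Int -> c
  unify b ~ Int
  unify Int ~ c
_ _ : Int
\x._ : Bool -> Int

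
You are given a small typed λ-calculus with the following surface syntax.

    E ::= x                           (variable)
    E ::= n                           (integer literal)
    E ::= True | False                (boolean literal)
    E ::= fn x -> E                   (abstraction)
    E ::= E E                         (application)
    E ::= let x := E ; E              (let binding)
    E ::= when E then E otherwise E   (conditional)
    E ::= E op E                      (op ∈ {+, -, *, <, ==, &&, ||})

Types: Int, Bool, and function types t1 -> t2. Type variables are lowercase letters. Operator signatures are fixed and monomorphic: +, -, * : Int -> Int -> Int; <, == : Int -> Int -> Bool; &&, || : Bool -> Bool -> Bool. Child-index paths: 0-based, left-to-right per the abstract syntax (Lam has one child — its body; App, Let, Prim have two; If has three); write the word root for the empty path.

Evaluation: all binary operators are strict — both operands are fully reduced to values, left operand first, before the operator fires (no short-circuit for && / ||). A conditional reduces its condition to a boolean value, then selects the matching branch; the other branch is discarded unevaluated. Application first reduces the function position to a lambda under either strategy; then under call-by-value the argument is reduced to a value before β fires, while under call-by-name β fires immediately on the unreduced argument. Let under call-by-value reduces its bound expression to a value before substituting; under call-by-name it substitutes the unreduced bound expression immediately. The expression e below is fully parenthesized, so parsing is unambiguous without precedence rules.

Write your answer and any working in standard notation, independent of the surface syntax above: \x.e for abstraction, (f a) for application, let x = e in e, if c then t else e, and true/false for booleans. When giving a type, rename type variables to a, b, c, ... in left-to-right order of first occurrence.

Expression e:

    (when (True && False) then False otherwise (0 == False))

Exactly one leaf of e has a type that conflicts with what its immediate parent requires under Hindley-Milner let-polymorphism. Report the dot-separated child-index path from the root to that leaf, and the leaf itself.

Trace:
  unify Bool ~ Bool
  unify Bool ~ Bool
  unify Bool ~ Bool
  unify Int ~ Int
  unify Bool ~ Int
  FAIL: mismatch Bool ~ Int

Answer: 2.1 : false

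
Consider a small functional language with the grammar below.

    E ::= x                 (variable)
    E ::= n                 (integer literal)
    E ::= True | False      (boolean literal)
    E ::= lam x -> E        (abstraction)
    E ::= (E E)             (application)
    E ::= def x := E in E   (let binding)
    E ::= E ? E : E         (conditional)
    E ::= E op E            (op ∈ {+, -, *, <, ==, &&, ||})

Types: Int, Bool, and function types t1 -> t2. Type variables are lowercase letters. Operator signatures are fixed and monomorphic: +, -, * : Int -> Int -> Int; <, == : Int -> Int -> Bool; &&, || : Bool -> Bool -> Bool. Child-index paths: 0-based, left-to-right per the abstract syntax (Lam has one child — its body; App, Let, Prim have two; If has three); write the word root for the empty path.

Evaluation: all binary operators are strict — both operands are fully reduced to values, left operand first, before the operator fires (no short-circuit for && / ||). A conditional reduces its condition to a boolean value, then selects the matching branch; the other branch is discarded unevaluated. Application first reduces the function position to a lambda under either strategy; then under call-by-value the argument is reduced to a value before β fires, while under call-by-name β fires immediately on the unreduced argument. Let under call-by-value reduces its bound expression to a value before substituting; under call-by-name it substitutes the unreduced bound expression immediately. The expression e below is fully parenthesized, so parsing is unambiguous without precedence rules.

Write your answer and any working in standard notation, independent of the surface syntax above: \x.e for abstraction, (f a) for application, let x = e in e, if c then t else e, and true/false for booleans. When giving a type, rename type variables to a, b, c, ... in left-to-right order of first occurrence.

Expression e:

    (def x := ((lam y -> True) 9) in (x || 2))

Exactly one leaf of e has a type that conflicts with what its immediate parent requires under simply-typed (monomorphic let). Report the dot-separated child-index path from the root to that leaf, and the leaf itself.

Derivation:
\y._ : a -> Bool
  unify a -> Bool ~ Int -> b
  unify a ~ Int
  unify Bool ~ b
_ _ : Bool
let x : Bool
x : Bool
  unify Bool ~ Bool
  unify Int ~ Bool
  FAIL: mismatch Int ~ Bool

Answer: 1.1 : 2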